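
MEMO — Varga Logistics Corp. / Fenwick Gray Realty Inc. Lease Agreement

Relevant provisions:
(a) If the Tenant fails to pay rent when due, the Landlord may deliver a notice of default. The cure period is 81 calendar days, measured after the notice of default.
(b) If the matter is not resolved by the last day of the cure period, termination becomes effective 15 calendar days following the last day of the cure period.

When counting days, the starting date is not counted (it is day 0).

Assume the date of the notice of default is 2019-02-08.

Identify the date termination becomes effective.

2019-05-15

The last day of the cure period: 81 calendar days after 2019-02-08 is 2019-04-30.
The date termination becomes effective: 15 calendar days after 2019-04-30 is 2019-05-15.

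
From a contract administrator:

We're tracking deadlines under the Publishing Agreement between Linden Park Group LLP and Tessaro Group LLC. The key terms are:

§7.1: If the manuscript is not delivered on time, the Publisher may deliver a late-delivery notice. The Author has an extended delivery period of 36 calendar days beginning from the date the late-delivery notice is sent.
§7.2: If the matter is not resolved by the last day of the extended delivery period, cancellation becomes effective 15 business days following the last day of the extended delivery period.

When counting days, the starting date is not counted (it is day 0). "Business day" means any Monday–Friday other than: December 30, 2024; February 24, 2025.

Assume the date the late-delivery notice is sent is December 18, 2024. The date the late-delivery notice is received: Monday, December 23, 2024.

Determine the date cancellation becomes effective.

February 13, 2025

The last day of the extended delivery period: 36 calendar days after December 18, 2024 is January 23, 2025.
The date cancellation becomes effective: counting 15 business days from Thursday, January 23, 2025 (Jan 24, Jan 27, Jan 28, Jan 29, …, Feb 11, Feb 12, Feb 13, skipping weekends) reaches Thursday, February 13, 2025.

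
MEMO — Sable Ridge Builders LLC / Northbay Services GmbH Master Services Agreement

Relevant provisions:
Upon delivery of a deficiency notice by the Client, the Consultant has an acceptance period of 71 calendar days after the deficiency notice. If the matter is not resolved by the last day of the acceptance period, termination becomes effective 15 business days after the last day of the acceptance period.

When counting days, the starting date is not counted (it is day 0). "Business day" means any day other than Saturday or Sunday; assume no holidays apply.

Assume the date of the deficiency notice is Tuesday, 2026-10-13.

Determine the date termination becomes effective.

The last day of the acceptance period: 71 calendar days after 2026-10-13 is 2026-12-23.
The date termination becomes effective: counting 15 business days from Wednesday, 2026-12-23 (Dec 24, Dec 25, Dec 28, Dec 29, …, Jan 11, Jan 12, Jan 13, skipping weekends) reaches Wednesday, 2027-01-13.

2027-01-13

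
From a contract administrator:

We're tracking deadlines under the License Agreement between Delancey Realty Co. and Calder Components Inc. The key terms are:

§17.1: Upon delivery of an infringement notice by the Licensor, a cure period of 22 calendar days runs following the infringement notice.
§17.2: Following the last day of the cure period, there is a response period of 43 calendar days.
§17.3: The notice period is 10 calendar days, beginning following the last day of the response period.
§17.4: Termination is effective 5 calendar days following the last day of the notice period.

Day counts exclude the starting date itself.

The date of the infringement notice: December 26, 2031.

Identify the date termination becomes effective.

The last day of the cure period: December 26, 2031 + 22 days = January 17, 2032.
The last day of the response period: January 17, 2032 + 43 days = February 29, 2032.
Adding 10 calendar days to February 29, 2032 gives March 10, 2032, which is the last day of the notice period.
The date termination becomes effective: March 10, 2032 + 5 days = March 15, 2032.

March 15, 2032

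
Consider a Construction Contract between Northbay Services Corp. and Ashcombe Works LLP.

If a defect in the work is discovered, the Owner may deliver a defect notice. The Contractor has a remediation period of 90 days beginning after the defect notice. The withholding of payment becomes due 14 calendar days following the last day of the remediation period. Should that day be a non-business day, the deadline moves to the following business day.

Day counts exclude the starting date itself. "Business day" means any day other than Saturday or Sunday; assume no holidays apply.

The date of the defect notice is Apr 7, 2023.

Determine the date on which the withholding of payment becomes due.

The last day of the remediation period: Apr 7, 2023 + 90 days = Jul 6, 2023.
Adding 14 calendar days to Jul 6, 2023 gives Jul 20, 2023, which is the date on which the withholding of payment becomes due. Jul 20, 2023 is a Thursday, so no roll-forward applies.

Jul 20, 2023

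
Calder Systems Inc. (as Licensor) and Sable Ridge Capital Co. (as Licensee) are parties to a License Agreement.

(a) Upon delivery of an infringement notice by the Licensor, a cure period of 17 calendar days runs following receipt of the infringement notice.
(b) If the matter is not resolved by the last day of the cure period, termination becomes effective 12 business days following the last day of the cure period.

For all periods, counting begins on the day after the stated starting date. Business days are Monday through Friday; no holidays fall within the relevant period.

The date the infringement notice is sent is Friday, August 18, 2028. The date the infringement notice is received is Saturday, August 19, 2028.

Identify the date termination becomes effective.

September 21, 2028

The last day of the cure period: 17 calendar days after August 19, 2028 is September 5, 2028.
The date termination becomes effective: counting 12 business days from Tuesday, September 5, 2028 (Sep 6, Sep 7, Sep 8, Sep 11, …, Sep 19, Sep 20, Sep 21, skipping weekends) reaches Thursday, September 21, 2028.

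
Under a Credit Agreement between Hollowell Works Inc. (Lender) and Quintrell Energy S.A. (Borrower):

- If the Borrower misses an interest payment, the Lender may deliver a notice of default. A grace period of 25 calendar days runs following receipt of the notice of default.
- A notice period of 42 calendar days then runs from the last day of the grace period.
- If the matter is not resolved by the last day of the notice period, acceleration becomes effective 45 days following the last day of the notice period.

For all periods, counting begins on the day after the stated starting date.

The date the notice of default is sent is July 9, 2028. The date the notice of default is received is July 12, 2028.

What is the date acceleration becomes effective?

November 1, 2028

The last day of the grace period: 25 calendar days after July 12, 2028 is August 6, 2028.
Adding 42 calendar days to August 6, 2028 gives September 17, 2028, which is the last day of the notice period.
Adding 45 calendar days to September 17, 2028 gives November 1, 2028, which is the date acceleration becomes effective.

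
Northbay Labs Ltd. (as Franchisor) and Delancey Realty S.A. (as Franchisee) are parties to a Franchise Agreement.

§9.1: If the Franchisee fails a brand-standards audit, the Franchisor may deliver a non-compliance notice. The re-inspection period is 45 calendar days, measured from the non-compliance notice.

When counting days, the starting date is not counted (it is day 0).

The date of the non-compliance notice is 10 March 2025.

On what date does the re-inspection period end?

The last day of the re-inspection period: 10 March 2025 + 45 days = 24 April 2025.

24 April 2025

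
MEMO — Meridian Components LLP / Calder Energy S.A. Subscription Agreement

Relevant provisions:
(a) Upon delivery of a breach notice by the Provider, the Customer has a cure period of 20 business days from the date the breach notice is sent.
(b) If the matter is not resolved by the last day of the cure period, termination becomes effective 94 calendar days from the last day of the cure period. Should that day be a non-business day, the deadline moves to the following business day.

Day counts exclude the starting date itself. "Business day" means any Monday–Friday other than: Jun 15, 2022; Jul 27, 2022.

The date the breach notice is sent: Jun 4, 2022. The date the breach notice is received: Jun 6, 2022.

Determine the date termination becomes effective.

From Saturday, Jun 4, 2022, 20 business days (Jun 6, Jun 7, Jun 8, Jun 9, …, Jun 30, Jul 1, Jul 4, skipping weekends and the listed holiday on Jun 15) brings us to Monday, Jul 4, 2022, which is the last day of the cure period.
The date termination becomes effective: 94 calendar days after Jul 4, 2022 is Oct 6, 2022. Oct 6, 2022 is a Thursday and is not a listed holiday, so no roll-forward applies.

Oct 6, 2022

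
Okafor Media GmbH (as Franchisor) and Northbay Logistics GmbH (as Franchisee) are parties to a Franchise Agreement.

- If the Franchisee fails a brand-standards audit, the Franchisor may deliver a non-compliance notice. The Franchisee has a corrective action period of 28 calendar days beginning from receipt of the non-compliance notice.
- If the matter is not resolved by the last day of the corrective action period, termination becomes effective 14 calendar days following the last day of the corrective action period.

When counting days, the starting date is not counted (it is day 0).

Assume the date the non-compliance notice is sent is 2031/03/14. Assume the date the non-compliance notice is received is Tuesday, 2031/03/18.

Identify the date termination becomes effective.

The last day of the corrective action period: 28 calendar days after 2031/03/18 is 2031/04/15.
The date termination becomes effective: 2031/04/15 + 14 days = 2031/04/29.

2031/04/29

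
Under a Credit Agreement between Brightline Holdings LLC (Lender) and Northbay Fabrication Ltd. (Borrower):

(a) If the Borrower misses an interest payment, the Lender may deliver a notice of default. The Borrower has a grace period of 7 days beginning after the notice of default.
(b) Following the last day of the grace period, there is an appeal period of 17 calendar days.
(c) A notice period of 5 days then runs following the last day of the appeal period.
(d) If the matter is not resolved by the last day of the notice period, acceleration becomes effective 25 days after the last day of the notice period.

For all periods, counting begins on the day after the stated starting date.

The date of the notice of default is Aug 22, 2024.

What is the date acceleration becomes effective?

The last day of the grace period: Aug 22, 2024 + 7 days = Aug 29, 2024.
The last day of the appeal period: 17 calendar days after Aug 29, 2024 is Sep 15, 2024.
Adding 5 calendar days to Sep 15, 2024 gives Sep 20, 2024, which is the last day of the notice period.
The date acceleration becomes effective: 25 calendar days after Sep 20, 2024 is Oct 15, 2024.

Oct 15, 2024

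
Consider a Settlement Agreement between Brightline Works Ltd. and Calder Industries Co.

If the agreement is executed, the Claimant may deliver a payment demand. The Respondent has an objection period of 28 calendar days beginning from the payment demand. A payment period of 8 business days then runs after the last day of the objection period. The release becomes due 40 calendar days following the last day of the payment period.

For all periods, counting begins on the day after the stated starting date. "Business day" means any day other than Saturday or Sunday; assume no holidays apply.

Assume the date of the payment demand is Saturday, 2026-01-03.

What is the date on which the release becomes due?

2026-03-23

The last day of the objection period: 28 calendar days after 2026-01-03 is 2026-01-31.
The last day of the payment period: 8 business days after Saturday, 2026-01-31, skipping weekends — Feb 2, Feb 3, Feb 4, Feb 5, Feb 6, Feb 9, Feb 10, Feb 11 — lands on Wednesday, 2026-02-11.
The date on which the release becomes due: 2026-02-11 + 40 days = 2026-03-23.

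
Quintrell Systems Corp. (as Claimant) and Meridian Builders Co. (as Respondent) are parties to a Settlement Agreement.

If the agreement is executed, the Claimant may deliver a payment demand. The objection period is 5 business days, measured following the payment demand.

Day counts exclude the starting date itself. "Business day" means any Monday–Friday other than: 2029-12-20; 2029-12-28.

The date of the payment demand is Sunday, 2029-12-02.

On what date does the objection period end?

The last day of the objection period: 5 business days after Sunday, 2029-12-02, skipping weekends — Dec 3, Dec 4, Dec 5, Dec 6, Dec 7 — lands on Friday, 2029-12-07.

2029-12-07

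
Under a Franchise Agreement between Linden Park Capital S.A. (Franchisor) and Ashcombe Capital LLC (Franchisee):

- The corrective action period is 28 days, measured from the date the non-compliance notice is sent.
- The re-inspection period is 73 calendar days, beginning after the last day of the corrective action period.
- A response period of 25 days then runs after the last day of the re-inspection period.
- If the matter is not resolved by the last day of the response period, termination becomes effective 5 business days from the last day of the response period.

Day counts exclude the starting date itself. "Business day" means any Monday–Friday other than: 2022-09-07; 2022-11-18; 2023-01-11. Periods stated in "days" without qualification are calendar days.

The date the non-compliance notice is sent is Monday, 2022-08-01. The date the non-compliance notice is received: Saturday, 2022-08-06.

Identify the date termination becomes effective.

2022-12-12

The last day of the corrective action period: 28 calendar days after 2022-08-01 is 2022-08-29.
The last day of the re-inspection period: 73 calendar days after 2022-08-29 is 2022-11-10.
Adding 25 calendar days to 2022-11-10 gives 2022-12-05, which is the last day of the response period.
The date termination becomes effective: 5 business days after Monday, 2022-12-05, skipping weekends — Dec 6, Dec 7, Dec 8, Dec 9, Dec 12 — lands on Monday, 2022-12-12.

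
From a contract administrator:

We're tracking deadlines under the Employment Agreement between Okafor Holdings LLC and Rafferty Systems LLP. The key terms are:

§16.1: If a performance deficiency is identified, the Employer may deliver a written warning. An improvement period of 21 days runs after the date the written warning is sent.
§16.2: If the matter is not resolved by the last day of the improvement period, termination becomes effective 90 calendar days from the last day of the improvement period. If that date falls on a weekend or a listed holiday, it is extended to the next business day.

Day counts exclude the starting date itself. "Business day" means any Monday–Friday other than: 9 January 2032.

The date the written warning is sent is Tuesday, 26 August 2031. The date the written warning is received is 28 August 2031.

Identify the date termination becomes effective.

15 December 2031

Adding 21 calendar days to 26 August 2031 gives 16 September 2031, which is the last day of the improvement period.
The date termination becomes effective: 16 September 2031 + 90 days = 15 December 2031. 15 December 2031 is a Monday and is not a listed holiday, so no roll-forward applies.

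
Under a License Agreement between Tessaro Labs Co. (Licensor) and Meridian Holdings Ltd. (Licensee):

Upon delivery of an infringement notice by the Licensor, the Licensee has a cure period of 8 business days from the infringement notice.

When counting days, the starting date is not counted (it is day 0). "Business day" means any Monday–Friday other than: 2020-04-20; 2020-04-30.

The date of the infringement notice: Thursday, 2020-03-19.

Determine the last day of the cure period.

The last day of the cure period: counting 8 business days from Thursday, 2020-03-19 (Mar 20, Mar 23, Mar 24, Mar 25, Mar 26, Mar 27, Mar 30, Mar 31, skipping weekends) reaches Tuesday, 2020-03-31.

2020-03-31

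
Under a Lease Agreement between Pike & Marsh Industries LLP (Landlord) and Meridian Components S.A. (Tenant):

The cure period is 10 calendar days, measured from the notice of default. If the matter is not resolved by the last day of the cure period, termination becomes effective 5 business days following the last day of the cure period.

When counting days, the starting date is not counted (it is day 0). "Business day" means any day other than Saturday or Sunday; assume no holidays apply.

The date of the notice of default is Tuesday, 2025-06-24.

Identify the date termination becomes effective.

2025-07-11

Adding 10 calendar days to 2025-06-24 gives 2025-07-04, which is the last day of the cure period.
From Friday, 2025-07-04, 5 business days (Jul 7, Jul 8, Jul 9, Jul 10, Jul 11, skipping weekends) brings us to Friday, 2025-07-11, which is the date termination becomes effective.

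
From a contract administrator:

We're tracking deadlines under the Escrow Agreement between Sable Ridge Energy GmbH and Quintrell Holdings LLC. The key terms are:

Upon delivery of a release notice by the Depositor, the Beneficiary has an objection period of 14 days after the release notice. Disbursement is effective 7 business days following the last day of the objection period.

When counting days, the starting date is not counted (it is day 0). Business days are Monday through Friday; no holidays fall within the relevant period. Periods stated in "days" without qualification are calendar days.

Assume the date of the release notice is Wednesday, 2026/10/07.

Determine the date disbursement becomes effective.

2026/10/30

Adding 14 calendar days to 2026/10/07 gives 2026/10/21, which is the last day of the objection period.
The date disbursement becomes effective: counting 7 business days from Wednesday, 2026/10/21 (Oct 22, Oct 23, Oct 26, Oct 27, Oct 28, Oct 29, Oct 30, skipping weekends) reaches Friday, 2026/10/30.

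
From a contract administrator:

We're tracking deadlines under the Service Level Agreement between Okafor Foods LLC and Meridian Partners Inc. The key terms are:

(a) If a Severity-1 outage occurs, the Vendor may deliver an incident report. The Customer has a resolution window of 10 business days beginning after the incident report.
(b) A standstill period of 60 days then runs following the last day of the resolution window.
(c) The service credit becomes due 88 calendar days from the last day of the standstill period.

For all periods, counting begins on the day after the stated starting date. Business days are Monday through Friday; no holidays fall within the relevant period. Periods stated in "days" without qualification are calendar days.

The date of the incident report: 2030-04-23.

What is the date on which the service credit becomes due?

From Tuesday, 2030-04-23, 10 business days (Apr 24, Apr 25, Apr 26, Apr 29, Apr 30, May 1, May 2, May 3, May 6, May 7, skipping weekends) brings us to Tuesday, 2030-05-07, which is the last day of the resolution window.
Adding 60 calendar days to 2030-05-07 gives 2030-07-06, which is the last day of the standstill period.
The date on which the service credit becomes due: 88 calendar days after 2030-07-06 is 2030-10-02.

2030-10-02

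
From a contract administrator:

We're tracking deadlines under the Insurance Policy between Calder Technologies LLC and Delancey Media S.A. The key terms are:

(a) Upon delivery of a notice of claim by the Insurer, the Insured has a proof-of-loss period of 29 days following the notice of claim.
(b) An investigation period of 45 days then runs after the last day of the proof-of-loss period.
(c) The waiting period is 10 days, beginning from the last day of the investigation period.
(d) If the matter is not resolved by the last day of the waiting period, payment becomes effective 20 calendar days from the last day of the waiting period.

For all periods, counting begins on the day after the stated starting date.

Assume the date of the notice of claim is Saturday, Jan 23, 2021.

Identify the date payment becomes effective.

May 7, 2021

The last day of the proof-of-loss period: 29 calendar days after Jan 23, 2021 is Feb 21, 2021.
The last day of the investigation period: Feb 21, 2021 + 45 days = Apr 7, 2021.
Adding 10 calendar days to Apr 7, 2021 gives Apr 17, 2021, which is the last day of the waiting period.
Adding 20 calendar days to Apr 17, 2021 gives May 7, 2021, which is the date payment becomes effective.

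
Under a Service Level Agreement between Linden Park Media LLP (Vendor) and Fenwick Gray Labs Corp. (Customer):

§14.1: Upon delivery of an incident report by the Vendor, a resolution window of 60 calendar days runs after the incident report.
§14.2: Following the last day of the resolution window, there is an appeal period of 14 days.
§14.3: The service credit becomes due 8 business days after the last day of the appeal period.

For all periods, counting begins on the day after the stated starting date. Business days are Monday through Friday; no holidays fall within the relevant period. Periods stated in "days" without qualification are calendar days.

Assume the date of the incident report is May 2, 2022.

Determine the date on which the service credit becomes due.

The last day of the resolution window: 60 calendar days after May 2, 2022 is July 1, 2022.
The last day of the appeal period: 14 calendar days after July 1, 2022 is July 15, 2022.
From Friday, July 15, 2022, 8 business days (Jul 18, Jul 19, Jul 20, Jul 21, Jul 22, Jul 25, Jul 26, Jul 27, skipping weekends) brings us to Wednesday, July 27, 2022, which is the date on which the service credit becomes due.

July 27, 2022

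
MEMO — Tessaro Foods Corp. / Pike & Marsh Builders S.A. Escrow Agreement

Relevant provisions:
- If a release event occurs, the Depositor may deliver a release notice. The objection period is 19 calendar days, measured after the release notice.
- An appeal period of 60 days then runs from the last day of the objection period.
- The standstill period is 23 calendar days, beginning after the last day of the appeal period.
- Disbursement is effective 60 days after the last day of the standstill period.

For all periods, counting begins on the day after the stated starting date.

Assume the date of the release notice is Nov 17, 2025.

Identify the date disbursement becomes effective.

Apr 28, 2026

Adding 19 calendar days to Nov 17, 2025 gives Dec 6, 2025, which is the last day of the objection period.
The last day of the appeal period: Dec 6, 2025 + 60 days = Feb 4, 2026.
The last day of the standstill period: 23 calendar days after Feb 4, 2026 is Feb 27, 2026.
Adding 60 calendar days to Feb 27, 2026 gives Apr 28, 2026, which is the date disbursement becomes effective.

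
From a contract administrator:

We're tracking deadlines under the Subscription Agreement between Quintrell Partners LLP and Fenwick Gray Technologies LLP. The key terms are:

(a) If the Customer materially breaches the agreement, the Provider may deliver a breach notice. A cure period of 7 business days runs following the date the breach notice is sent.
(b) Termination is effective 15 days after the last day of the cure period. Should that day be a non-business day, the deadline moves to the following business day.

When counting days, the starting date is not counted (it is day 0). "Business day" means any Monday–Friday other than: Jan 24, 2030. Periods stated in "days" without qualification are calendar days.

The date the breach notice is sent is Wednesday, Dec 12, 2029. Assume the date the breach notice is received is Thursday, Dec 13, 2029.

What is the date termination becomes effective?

Jan 7, 2030

The last day of the cure period: 7 business days after Wednesday, Dec 12, 2029, skipping weekends — Dec 13, Dec 14, Dec 17, Dec 18, Dec 19, Dec 20, Dec 21 — lands on Friday, Dec 21, 2029.
The date termination becomes effective: 15 calendar days after Dec 21, 2029 is Jan 5, 2030. That falls on a Saturday, so it rolls to the next business day, Monday, Jan 7, 2030.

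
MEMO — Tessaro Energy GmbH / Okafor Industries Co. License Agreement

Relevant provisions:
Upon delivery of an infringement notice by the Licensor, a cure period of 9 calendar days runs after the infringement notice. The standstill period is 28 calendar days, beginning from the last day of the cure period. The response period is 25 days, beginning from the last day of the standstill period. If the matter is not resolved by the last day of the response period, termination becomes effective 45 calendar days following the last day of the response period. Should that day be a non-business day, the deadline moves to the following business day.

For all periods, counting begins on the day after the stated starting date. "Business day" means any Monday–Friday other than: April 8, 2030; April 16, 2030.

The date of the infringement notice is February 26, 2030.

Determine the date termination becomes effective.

June 13, 2030

The last day of the cure period: 9 calendar days after February 26, 2030 is March 7, 2030.
Adding 28 calendar days to March 7, 2030 gives April 4, 2030, which is the last day of the standstill period.
Adding 25 calendar days to April 4, 2030 gives April 29, 2030, which is the last day of the response period.
The date termination becomes effective: April 29, 2030 + 45 days = June 13, 2030. June 13, 2030 is a Thursday and is not a listed holiday, so no roll-forward applies.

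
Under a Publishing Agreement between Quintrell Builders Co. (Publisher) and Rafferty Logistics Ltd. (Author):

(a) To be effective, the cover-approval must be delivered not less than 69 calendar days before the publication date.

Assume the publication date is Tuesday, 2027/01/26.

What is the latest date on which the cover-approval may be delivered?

Counting back 69 calendar days from 2027/01/26 gives 2026/11/18.

2026/11/18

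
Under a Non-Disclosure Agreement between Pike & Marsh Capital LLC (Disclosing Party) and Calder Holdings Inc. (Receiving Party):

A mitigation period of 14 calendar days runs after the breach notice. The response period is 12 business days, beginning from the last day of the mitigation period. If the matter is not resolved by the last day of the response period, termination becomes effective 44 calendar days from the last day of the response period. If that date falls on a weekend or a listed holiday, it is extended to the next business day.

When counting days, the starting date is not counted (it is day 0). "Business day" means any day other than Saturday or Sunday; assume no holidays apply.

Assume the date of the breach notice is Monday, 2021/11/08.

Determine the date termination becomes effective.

The last day of the mitigation period: 2021/11/08 + 14 days = 2021/11/22.
From Monday, 2021/11/22, 12 business days (Nov 23, Nov 24, Nov 25, Nov 26, …, Dec 6, Dec 7, Dec 8, skipping weekends) brings us to Wednesday, 2021/12/08, which is the last day of the response period.
The date termination becomes effective: 2021/12/08 + 44 days = 2022/01/21. 2022/01/21 is a Friday, so no roll-forward applies.

2022/01/21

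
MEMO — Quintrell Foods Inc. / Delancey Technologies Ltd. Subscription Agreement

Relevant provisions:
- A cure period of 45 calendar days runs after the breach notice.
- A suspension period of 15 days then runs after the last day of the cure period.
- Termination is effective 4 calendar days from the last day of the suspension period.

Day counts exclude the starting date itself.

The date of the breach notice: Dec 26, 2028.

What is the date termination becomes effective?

Adding 45 calendar days to Dec 26, 2028 gives Feb 9, 2029, which is the last day of the cure period.
The last day of the suspension period: Feb 9, 2029 + 15 days = Feb 24, 2029.
The date termination becomes effective: 4 calendar days after Feb 24, 2029 is Feb 28, 2029.

Feb 28, 2029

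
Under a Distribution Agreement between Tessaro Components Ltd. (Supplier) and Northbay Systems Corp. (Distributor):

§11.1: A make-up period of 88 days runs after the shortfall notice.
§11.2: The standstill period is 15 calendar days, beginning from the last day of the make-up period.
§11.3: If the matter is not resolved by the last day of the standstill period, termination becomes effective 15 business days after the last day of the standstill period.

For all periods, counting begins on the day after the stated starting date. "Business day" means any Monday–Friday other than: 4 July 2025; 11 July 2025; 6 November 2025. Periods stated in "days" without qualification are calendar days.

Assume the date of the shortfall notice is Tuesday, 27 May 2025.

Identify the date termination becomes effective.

The last day of the make-up period: 88 calendar days after 27 May 2025 is 23 August 2025.
Adding 15 calendar days to 23 August 2025 gives 7 September 2025, which is the last day of the standstill period.
The date termination becomes effective: 15 business days after Sunday, 7 September 2025, skipping weekends — Sep 8, Sep 9, Sep 10, Sep 11, …, Sep 24, Sep 25, Sep 26 — lands on Friday, 26 September 2025.

26 September 2025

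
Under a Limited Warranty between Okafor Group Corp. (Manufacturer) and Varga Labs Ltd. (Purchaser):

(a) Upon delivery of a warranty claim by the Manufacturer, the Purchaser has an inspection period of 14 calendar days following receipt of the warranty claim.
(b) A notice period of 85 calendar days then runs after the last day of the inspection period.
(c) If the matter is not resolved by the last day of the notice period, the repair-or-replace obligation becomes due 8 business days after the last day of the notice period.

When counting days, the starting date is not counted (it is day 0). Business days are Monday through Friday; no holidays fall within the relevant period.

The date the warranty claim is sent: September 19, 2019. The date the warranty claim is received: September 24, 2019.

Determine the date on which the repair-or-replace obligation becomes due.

January 13, 2020

Adding 14 calendar days to September 24, 2019 gives October 8, 2019, which is the last day of the inspection period.
Adding 85 calendar days to October 8, 2019 gives January 1, 2020, which is the last day of the notice period.
The date on which the repair-or-replace obligation becomes due: counting 8 business days from Wednesday, January 1, 2020 (Jan 2, Jan 3, Jan 6, Jan 7, Jan 8, Jan 9, Jan 10, Jan 13, skipping weekends) reaches Monday, January 13, 2020.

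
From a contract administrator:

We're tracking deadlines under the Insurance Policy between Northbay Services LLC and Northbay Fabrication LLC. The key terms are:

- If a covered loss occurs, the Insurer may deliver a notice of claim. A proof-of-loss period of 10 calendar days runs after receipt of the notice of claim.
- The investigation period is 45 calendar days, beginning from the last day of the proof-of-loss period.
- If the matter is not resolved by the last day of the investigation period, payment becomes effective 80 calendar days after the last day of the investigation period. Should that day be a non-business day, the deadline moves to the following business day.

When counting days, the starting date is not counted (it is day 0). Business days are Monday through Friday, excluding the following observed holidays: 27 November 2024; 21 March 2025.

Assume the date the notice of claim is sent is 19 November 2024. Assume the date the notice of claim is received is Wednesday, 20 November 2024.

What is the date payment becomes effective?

4 April 2025

Adding 10 calendar days to 20 November 2024 gives 30 November 2024, which is the last day of the proof-of-loss period.
The last day of the investigation period: 30 November 2024 + 45 days = 14 January 2025.
The date payment becomes effective: 14 January 2025 + 80 days = 4 April 2025. 4 April 2025 is a Friday and is not a listed holiday, so no roll-forward applies.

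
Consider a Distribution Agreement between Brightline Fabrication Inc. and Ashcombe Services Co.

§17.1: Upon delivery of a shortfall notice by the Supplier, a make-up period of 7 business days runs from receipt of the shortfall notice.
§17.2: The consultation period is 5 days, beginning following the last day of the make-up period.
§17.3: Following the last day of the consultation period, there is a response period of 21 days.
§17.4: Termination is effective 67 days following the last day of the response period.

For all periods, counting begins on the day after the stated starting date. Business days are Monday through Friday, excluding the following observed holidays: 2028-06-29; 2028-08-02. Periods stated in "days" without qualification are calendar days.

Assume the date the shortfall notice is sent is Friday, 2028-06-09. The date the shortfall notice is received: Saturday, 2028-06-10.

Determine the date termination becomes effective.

The last day of the make-up period: counting 7 business days from Saturday, 2028-06-10 (Jun 12, Jun 13, Jun 14, Jun 15, Jun 16, Jun 19, Jun 20, skipping weekends) reaches Tuesday, 2028-06-20.
Adding 5 calendar days to 2028-06-20 gives 2028-06-25, which is the last day of the consultation period.
The last day of the response period: 21 calendar days after 2028-06-25 is 2028-07-16.
The date termination becomes effective: 67 calendar days after 2028-07-16 is 2028-09-21.

2028-09-21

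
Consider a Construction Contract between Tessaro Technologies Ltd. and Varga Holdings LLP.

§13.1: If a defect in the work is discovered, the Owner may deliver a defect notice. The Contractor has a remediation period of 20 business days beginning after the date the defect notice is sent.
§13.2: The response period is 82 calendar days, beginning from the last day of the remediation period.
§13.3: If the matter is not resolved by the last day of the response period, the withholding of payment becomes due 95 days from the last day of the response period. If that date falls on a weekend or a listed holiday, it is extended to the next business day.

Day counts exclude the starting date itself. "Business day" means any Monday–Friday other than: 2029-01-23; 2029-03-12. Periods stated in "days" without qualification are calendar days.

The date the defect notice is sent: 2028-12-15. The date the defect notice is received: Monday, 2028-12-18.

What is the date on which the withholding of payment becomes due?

From Friday, 2028-12-15, 20 business days (Dec 18, Dec 19, Dec 20, Dec 21, …, Jan 10, Jan 11, Jan 12, skipping weekends) brings us to Friday, 2029-01-12, which is the last day of the remediation period.
The last day of the response period: 2029-01-12 + 82 days = 2029-04-04.
Adding 95 calendar days to 2029-04-04 gives 2029-07-08, which is the date on which the withholding of payment becomes due. That falls on a Sunday, so it rolls to the next business day, Monday, 2029-07-09.

2029-07-09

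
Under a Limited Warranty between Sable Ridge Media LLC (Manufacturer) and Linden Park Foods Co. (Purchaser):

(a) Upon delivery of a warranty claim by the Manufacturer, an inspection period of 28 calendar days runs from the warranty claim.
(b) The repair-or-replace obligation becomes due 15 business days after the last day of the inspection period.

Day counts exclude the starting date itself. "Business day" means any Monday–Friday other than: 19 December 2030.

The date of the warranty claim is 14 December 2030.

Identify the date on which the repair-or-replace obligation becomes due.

Adding 28 calendar days to 14 December 2030 gives 11 January 2031, which is the last day of the inspection period.
The date on which the repair-or-replace obligation becomes due: counting 15 business days from Saturday, 11 January 2031 (Jan 13, Jan 14, Jan 15, Jan 16, …, Jan 29, Jan 30, Jan 31, skipping weekends) reaches Friday, 31 January 2031.

31 January 2031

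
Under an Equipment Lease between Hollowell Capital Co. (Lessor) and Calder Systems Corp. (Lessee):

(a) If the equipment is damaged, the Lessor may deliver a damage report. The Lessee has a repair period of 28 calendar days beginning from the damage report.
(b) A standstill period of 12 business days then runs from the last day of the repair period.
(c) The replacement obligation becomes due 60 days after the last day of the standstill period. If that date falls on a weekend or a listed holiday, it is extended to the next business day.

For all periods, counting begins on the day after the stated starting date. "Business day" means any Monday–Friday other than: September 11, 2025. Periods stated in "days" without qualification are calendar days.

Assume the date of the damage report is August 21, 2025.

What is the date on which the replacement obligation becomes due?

The last day of the repair period: 28 calendar days after August 21, 2025 is September 18, 2025.
The last day of the standstill period: counting 12 business days from Thursday, September 18, 2025 (Sep 19, Sep 22, Sep 23, Sep 24, …, Oct 2, Oct 3, Oct 6, skipping weekends) reaches Monday, October 6, 2025.
Adding 60 calendar days to October 6, 2025 gives December 5, 2025, which is the date on which the replacement obligation becomes due. December 5, 2025 is a Friday and is not a listed holiday, so no roll-forward applies.

December 5, 2025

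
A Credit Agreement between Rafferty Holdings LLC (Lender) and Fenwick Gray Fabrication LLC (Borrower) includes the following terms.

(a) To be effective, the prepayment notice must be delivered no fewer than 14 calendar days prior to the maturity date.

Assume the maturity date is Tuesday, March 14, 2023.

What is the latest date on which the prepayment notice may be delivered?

February 28, 2023

Counting back 14 calendar days from March 14, 2023 gives February 28, 2023.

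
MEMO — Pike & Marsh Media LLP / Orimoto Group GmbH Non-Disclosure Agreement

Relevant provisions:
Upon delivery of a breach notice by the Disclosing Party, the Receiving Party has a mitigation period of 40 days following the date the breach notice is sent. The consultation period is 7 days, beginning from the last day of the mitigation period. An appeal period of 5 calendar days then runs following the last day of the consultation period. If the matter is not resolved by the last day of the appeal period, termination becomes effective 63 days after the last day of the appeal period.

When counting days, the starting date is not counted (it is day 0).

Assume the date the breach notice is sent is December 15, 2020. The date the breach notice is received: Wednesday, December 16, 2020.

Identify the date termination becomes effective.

The last day of the mitigation period: 40 calendar days after December 15, 2020 is January 24, 2021.
The last day of the consultation period: 7 calendar days after January 24, 2021 is January 31, 2021.
Adding 5 calendar days to January 31, 2021 gives February 5, 2021, which is the last day of the appeal period.
The date termination becomes effective: February 5, 2021 + 63 days = April 9, 2021.

April 9, 2021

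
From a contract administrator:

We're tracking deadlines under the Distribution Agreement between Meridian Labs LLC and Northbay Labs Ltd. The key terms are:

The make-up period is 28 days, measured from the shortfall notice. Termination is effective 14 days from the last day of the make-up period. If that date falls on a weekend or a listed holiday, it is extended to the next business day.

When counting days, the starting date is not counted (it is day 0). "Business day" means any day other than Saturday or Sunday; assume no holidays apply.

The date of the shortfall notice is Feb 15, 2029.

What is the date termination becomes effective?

The last day of the make-up period: Feb 15, 2029 + 28 days = Mar 15, 2029.
The date termination becomes effective: 14 calendar days after Mar 15, 2029 is Mar 29, 2029. Mar 29, 2029 is a Thursday, so no roll-forward applies.

Mar 29, 2029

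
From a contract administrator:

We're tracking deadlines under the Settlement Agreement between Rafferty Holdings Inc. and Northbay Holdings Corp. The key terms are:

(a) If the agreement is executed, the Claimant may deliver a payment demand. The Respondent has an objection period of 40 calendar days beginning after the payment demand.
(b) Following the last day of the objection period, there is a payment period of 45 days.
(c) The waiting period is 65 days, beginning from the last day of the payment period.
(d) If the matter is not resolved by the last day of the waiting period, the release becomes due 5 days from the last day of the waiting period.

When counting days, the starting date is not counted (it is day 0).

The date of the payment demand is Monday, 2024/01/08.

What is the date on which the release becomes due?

2024/06/11

Adding 40 calendar days to 2024/01/08 gives 2024/02/17, which is the last day of the objection period.
Adding 45 calendar days to 2024/02/17 gives 2024/04/02, which is the last day of the payment period.
The last day of the waiting period: 65 calendar days after 2024/04/02 is 2024/06/06.
Adding 5 calendar days to 2024/06/06 gives 2024/06/11, which is the date on which the release becomes due.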